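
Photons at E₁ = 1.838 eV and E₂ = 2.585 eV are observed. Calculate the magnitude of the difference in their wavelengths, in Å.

Using λ = hc/E: λ₁ = 6.7456e-7 m, λ₂ = 4.7963e-7 m.
|Δλ| = |6.7456e-7 − 4.7963e-7| = 1.95e-7 m = 1950 Å.

1950 Å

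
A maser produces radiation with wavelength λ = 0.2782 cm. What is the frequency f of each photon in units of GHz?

108 GHz

First convert: λ = 0.2782 cm = 0.002782 m.
Apply f = c/λ: f = 1.078e11 Hz.
Converting to GHz: f = 107.8 GHz ≈ 108 GHz.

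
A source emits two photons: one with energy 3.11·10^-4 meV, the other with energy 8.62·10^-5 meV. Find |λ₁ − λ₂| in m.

10.4 m

Using λ = hc/E: λ₁ = 3.987 m, λ₂ = 14.38 m.
|Δλ| = |3.987 − 14.38| = 10.4 m.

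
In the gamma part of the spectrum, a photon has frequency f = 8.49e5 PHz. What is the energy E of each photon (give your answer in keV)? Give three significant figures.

In SI units: f = 8.49e5 PHz = 8.49e20 Hz.
For a photon E = hf, so E = 5.626e-13 J.
Converting to keV: E = 3511 keV ≈ 3510 keV.

3510 keV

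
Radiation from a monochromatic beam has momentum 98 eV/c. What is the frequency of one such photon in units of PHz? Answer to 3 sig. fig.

(h = 6.62607015e-34 J·s, c = 2.99792458e8 m/s, 1 eV = 1.602176634e-19 J.)
First convert: p = 98 eV/c = 5.2374e-26 kg·m/s.
For a photon f = pc/h, so f = 2.370e16 Hz.
Converting to PHz: f = 23.70 PHz ≈ 23.7 PHz.

23.7 PHz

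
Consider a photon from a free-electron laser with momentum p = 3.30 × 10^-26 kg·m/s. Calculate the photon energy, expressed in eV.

61.7 eV

Take c = 2.99792458 × 10^8 m/s, 1 eV = 1.602176634 × 10^-19 J.
For a photon E = pc, so E = 9.893 × 10^-18 J.
Converting to eV: E = 61.75 eV ≈ 61.7 eV.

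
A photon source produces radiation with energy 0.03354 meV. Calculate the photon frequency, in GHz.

8.11 GHz

(h = 6.62607015 × 10^-34 J·s, 1 eV = 1.602176634 × 10^-19 J.)
In SI units: E = 0.03354 meV = 5.3737 × 10^-24 J.
Since f = E/h for a photon, f = 8.110 × 10^9 Hz.
Converting to GHz: f = 8.110 GHz ≈ 8.11 GHz.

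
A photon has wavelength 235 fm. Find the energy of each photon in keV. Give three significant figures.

Take h = 6.62607015 × 10^-34 J·s, c = 2.99792458 × 10^8 m/s, 1 eV = 1.602176634 × 10^-19 J.
In SI units: λ = 235 fm = 2.35 × 10^-13 m.
The photon relation is E = hc/λ, giving E = 8.453 × 10^-13 J.
Converting to keV: E = 5276 keV ≈ 5280 keV.

5280 keV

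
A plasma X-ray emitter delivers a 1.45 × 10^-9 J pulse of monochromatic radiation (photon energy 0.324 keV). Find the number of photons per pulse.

2.79 × 10^7 photons

Per-photon energy: E = 5.191 × 10^-17 J (from energy = 0.324 keV).
N = E_total / E_photon = 1.45 × 10^-9 J / 5.191 × 10^-17 J = 2.79 × 10^7.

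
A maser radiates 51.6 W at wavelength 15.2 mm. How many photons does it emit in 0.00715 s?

2.82e22 photons

Total energy: E_total = P·t = 51.6 × 0.00715 = 0.3689 J.
Per-photon energy: E = 1.307e-23 J.
N = E_total / E_photon = 2.82e22.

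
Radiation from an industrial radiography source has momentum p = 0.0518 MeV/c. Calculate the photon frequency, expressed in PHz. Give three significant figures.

In SI units: p = 0.0518 MeV/c = 2.7683 × 10^-23 kg·m/s.
Apply f = pc/h: f = 1.253 × 10^19 Hz.
Converting to PHz: f = 12530 PHz ≈ 1.25 × 10^4 PHz.

1.25 × 10^4 PHz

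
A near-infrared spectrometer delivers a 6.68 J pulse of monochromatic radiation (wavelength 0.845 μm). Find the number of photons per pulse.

2.84e19 photons

Per-photon energy: E = 2.351e-19 J (from wavelength = 0.845 μm).
N = E_total / E_photon = 6.68 J / 2.351e-19 J = 2.84e19.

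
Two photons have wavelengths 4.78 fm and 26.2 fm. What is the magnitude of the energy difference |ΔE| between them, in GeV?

0.212 GeV

Using E = hc/λ: E₁ = 4.156·10^-11 J, E₂ = 7.582·10^-12 J.
|ΔE| = |4.156·10^-11 − 7.582·10^-12| = 3.40·10^-11 J = 0.212 GeV.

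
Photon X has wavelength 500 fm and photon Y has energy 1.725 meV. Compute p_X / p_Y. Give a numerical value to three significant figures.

p_X = 1.325 × 10^-21 kg·m/s (from wavelength = 500 fm, via p = h/λ).
p_Y = 9.219 × 10^-31 kg·m/s (from energy = 1.725 meV, via p = E/c).
Ratio = 1.325 × 10^-21 / 9.219 × 10^-31 = 1.44 × 10^9.

1.44 × 10^9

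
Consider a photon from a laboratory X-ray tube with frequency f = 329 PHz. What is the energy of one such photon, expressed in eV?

1360 eV

Use h = 6.62607015 × 10^-34 J·s, 1 eV = 1.602176634 × 10^-19 J.
In SI units: f = 329 PHz = 3.29 × 10^17 Hz.
Apply E = hf: E = 2.180 × 10^-16 J.
Converting to eV: E = 1361 eV ≈ 1360 eV.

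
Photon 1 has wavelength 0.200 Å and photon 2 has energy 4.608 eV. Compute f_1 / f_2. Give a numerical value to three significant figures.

1.35·10^4

f_1 = 1.499·10^19 Hz (from wavelength = 0.200 Å, via f = c/λ).
f_2 = 1.114·10^15 Hz (from energy = 4.608 eV, via f = E/h).
Ratio = 1.499·10^19 / 1.114·10^15 = 1.35·10^4.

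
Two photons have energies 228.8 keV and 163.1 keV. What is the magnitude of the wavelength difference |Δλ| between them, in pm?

Using λ = hc/E: λ₁ = 5.4189 × 10^-12 m, λ₂ = 7.6017 × 10^-12 m.
|Δλ| = |5.4189 × 10^-12 − 7.6017 × 10^-12| = 2.18 × 10^-12 m = 2.18 pm.

2.18 pm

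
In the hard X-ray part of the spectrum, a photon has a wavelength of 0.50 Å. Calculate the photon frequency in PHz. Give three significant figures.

First convert: λ = 0.50 Å = 5.0 × 10^-11 m.
For a photon f = c/λ, so f = 5.996 × 10^18 Hz.
Converting to PHz: f = 5996 PHz ≈ 6000 PHz.

6000 PHz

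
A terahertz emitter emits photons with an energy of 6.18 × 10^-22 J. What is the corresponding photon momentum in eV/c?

The photon relation is p = E/c, giving p = 2.061 × 10^-30 kg·m/s.
Converting to eV/c: p = 0.003857 eV/c ≈ 3.86 × 10^-3 eV/c.

3.86 × 10^-3 eV/c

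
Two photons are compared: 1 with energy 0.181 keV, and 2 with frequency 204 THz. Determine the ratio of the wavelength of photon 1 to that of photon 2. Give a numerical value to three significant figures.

λ_1 = 6.850 × 10^-9 m (from energy = 0.181 keV, via λ = hc/E).
λ_2 = 1.470 × 10^-6 m (from frequency = 204 THz, via λ = c/f).
Ratio = 6.850 × 10^-9 / 1.470 × 10^-6 = 4.66 × 10^-3.

4.66 × 10^-3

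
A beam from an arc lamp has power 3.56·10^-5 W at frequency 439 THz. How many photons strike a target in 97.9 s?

Total energy: E_total = P·t = 3.56·10^-5 × 97.9 = 0.003485 J.
Per-photon energy: E = 2.909·10^-19 J.
N = E_total / E_photon = 1.20·10^16.

1.20·10^16 photons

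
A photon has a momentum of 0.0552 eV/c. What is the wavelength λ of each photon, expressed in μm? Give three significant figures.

(h = 6.62607015e-34 J·s, c = 2.99792458e8 m/s, 1 eV = 1.602176634e-19 J.)
In SI units: p = 0.0552 eV/c = 2.9500e-29 kg·m/s.
For a photon λ = h/p, so λ = 2.246e-5 m.
Converting to μm: λ = 22.46 μm ≈ 22.5 μm.

22.5 μm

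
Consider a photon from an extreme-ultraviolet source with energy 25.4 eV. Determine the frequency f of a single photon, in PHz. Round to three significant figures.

First convert: E = 25.4 eV = 4.0695 × 10^-18 J.
Since f = E/h for a photon, f = 6.142 × 10^15 Hz.
Converting to PHz: f = 6.142 PHz ≈ 6.14 PHz.

6.14 PHz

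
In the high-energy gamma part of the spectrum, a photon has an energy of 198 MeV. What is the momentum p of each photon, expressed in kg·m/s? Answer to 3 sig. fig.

Convert to SI: E = 198 MeV = 3.1723e-11 J.
For a photon p = E/c, so p = 1.058e-19 kg·m/s.
So p ≈ 1.06e-19 kg·m/s.

1.06e-19 kg·m/s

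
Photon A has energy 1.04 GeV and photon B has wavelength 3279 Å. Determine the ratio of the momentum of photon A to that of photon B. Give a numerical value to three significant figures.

2.75 × 10^8

p_A = 5.558 × 10^-19 kg·m/s (from energy = 1.04 GeV, via p = E/c).
p_B = 2.021 × 10^-27 kg·m/s (from wavelength = 3279 Å, via p = h/λ).
Ratio = 5.558 × 10^-19 / 2.021 × 10^-27 = 2.75 × 10^8.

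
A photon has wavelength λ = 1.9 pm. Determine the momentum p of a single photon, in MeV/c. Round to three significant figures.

In SI units: λ = 1.9 pm = 1.9e-12 m.
The photon relation is p = h/λ, giving p = 3.487e-22 kg·m/s.
Converting to MeV/c: p = 0.6525 MeV/c ≈ 0.653 MeV/c.

0.653 MeV/c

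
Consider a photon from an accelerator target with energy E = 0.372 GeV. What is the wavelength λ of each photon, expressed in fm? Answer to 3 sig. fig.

3.33 fm

Convert to SI: E = 0.372 GeV = 5.9601 × 10^-11 J.
The photon relation is λ = hc/E, giving λ = 3.333 × 10^-15 m.
Converting to fm: λ = 3.333 fm ≈ 3.33 fm.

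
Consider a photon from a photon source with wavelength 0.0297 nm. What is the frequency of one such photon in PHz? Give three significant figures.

Convert to SI: λ = 0.0297 nm = 2.97 × 10^-11 m.
Apply f = c/λ: f = 1.009 × 10^19 Hz.
Converting to PHz: f = 10090 PHz ≈ 1.01 × 10^4 PHz.

1.01 × 10^4 PHz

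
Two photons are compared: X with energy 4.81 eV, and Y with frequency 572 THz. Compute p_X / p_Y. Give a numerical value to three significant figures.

p_X = 2.571e-27 kg·m/s (from energy = 4.81 eV, via p = E/c).
p_Y = 1.264e-27 kg·m/s (from frequency = 572 THz, via p = hf/c).
Ratio = 2.571e-27 / 1.264e-27 = 2.03.

2.03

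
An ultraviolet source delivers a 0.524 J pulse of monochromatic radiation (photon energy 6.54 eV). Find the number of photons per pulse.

Per-photon energy: E = 1.048e-18 J (from energy = 6.54 eV).
N = E_total / E_photon = 0.524 J / 1.048e-18 J = 5.00e17.

5.00e17 photons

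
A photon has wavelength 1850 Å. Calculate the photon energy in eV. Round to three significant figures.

6.70 eV

Convert to SI: λ = 1850 Å = 1.85 × 10^-7 m.
Since E = hc/λ for a photon, E = 1.074 × 10^-18 J.
Converting to eV: E = 6.702 eV ≈ 6.70 eV.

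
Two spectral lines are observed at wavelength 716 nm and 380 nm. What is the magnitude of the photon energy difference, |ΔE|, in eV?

Using E = hc/λ: E₁ = 2.774 × 10^-19 J, E₂ = 5.227 × 10^-19 J.
|ΔE| = |2.774 × 10^-19 − 5.227 × 10^-19| = 2.45 × 10^-19 J = 1.53 eV.

1.53 eV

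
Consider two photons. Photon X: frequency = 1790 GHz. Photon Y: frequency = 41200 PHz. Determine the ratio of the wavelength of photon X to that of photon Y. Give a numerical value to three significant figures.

2.30 × 10^7

λ_X = 1.675 × 10^-4 m (from frequency = 1790 GHz, via λ = c/f).
λ_Y = 7.277 × 10^-12 m (from frequency = 41200 PHz, via λ = c/f).
Ratio = 1.675 × 10^-4 / 7.277 × 10^-12 = 2.30 × 10^7.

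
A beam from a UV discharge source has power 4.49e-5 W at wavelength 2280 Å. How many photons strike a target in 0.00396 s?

Total energy: E_total = P·t = 4.49e-5 × 0.00396 = 1.778e-7 J.
Per-photon energy: E = 8.712e-19 J.
N = E_total / E_photon = 2.04e11.

2.04e11 photons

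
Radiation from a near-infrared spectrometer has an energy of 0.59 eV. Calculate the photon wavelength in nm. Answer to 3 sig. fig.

2100 nm

(h = 6.62607015e-34 J·s, c = 2.99792458e8 m/s, 1 eV = 1.602176634e-19 J.)
In SI units: E = 0.59 eV = 9.4528e-20 J.
For a photon λ = hc/E, so λ = 2.101e-6 m.
Converting to nm: λ = 2101 nm ≈ 2100 nm.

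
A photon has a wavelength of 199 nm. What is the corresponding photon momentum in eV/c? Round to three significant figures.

6.23 eV/c

First convert: λ = 199 nm = 1.99·10^-7 m.
Since p = h/λ for a photon, p = 3.330·10^-27 kg·m/s.
Converting to eV/c: p = 6.230 eV/c ≈ 6.23 eV/c.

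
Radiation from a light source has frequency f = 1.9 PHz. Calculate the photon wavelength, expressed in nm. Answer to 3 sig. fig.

158 nm

Convert to SI: f = 1.9 PHz = 1.9 × 10^15 Hz.
The photon relation is λ = c/f, giving λ = 1.578 × 10^-7 m.
Converting to nm: λ = 157.8 nm ≈ 158 nm.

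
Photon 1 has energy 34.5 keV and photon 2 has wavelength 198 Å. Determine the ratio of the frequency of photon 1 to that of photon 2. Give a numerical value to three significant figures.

551

f_1 = 8.342e18 Hz (from energy = 34.5 keV, via f = E/h).
f_2 = 1.514e16 Hz (from wavelength = 198 Å, via f = c/λ).
Ratio = 8.342e18 / 1.514e16 = 551.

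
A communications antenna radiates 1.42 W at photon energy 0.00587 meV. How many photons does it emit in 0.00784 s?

1.18e22 photons

Total energy: E_total = P·t = 1.42 × 0.00784 = 0.01113 J.
Per-photon energy: E = 9.405e-25 J.
N = E_total / E_photon = 1.18e22.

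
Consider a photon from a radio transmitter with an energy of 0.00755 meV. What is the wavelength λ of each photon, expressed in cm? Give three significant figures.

16.4 cm

Convert to SI: E = 0.00755 meV = 1.2096 × 10^-24 J.
The photon relation is λ = hc/E, giving λ = 0.1642 m.
Converting to cm: λ = 16.42 cm ≈ 16.4 cm.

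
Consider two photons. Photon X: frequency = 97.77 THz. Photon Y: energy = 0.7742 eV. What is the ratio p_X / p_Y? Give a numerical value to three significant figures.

0.522

p_X = 2.161e-28 kg·m/s (from frequency = 97.77 THz, via p = hf/c).
p_Y = 4.138e-28 kg·m/s (from energy = 0.7742 eV, via p = E/c).
Ratio = 2.161e-28 / 4.138e-28 = 0.522.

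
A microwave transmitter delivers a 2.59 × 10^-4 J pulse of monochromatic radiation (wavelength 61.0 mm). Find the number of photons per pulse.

7.95 × 10^19 photons

Per-photon energy: E = 3.256 × 10^-24 J (from wavelength = 61.0 mm).
N = E_total / E_photon = 2.59 × 10^-4 J / 3.256 × 10^-24 J = 7.95 × 10^19.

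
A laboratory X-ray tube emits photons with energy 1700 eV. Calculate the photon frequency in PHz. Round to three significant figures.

In SI units: E = 1700 eV = 2.7237 × 10^-16 J.
The photon relation is f = E/h, giving f = 4.111 × 10^17 Hz.
Converting to PHz: f = 411.1 PHz ≈ 411 PHz.

411 PHz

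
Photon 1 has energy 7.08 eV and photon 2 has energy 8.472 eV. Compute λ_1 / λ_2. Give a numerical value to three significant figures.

1.20

λ_1 = 1.751·10^-7 m (from energy = 7.08 eV, via λ = hc/E).
λ_2 = 1.463·10^-7 m (from energy = 8.472 eV, via λ = hc/E).
Ratio = 1.751·10^-7 / 1.463·10^-7 = 1.20.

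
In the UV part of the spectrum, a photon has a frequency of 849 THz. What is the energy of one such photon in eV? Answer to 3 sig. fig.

Take h = 6.62607015 × 10^-34 J·s, 1 eV = 1.602176634 × 10^-19 J.
First convert: f = 849 THz = 8.49 × 10^14 Hz.
For a photon E = hf, so E = 5.626 × 10^-19 J.
Converting to eV: E = 3.511 eV ≈ 3.51 eV.

3.51 eV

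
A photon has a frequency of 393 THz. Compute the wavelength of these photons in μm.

0.763 μm

Use c = 2.99792458 × 10^8 m/s.
Convert to SI: f = 393 THz = 3.93 × 10^14 Hz.
Apply λ = c/f: λ = 7.628 × 10^-7 m.
Converting to μm: λ = 0.7628 μm ≈ 0.763 μm.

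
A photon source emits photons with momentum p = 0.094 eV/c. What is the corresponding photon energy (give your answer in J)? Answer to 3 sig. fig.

First convert: p = 0.094 eV/c = 5.0236 × 10^-29 kg·m/s.
Apply E = pc: E = 1.506 × 10^-20 J.
So E ≈ 1.51 × 10^-20 J.

1.51 × 10^-20 J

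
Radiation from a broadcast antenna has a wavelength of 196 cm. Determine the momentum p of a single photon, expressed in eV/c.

First convert: λ = 196 cm = 1.96 m.
The photon relation is p = h/λ, giving p = 3.381e-34 kg·m/s.
Converting to eV/c: p = 6.326e-7 eV/c ≈ 6.33e-7 eV/c.

6.33e-7 eV/c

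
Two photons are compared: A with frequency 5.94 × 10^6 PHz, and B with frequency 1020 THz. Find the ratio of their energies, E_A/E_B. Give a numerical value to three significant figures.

5.82 × 10^6

E_A = 3.936 × 10^-12 J (from frequency = 5.94 × 10^6 PHz, via E = hf).
E_B = 6.759 × 10^-19 J (from frequency = 1020 THz, via E = hf).
Ratio = 3.936 × 10^-12 / 6.759 × 10^-19 = 5.82 × 10^6.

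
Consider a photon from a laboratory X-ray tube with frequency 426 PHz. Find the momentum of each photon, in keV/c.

In SI units: f = 426 PHz = 4.26e17 Hz.
For a photon p = hf/c, so p = 9.416e-25 kg·m/s.
Converting to keV/c: p = 1.762 keV/c ≈ 1.76 keV/c.

1.76 keV/c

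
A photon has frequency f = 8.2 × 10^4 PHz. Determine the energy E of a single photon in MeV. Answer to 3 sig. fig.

0.339 MeV

In SI units: f = 8.2 × 10^4 PHz = 8.2 × 10^19 Hz.
For a photon E = hf, so E = 5.433 × 10^-14 J.
Converting to MeV: E = 0.3391 MeV ≈ 0.339 MeV.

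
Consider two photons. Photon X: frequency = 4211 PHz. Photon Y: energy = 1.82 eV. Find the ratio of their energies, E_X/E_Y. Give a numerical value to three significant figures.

E_X = 2.790 × 10^-15 J (from frequency = 4211 PHz, via E = hf).
E_Y = 2.916 × 10^-19 J (from energy = 1.82 eV, via E given directly).
Ratio = 2.790 × 10^-15 / 2.916 × 10^-19 = 9570.

9570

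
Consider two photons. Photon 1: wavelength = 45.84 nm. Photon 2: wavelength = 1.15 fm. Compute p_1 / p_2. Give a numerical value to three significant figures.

p_1 = 1.445 × 10^-26 kg·m/s (from wavelength = 45.84 nm, via p = h/λ).
p_2 = 5.762 × 10^-19 kg·m/s (from wavelength = 1.15 fm, via p = h/λ).
Ratio = 1.445 × 10^-26 / 5.762 × 10^-19 = 2.51 × 10^-8.

2.51 × 10^-8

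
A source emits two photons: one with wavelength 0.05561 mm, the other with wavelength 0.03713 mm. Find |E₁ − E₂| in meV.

11.1 meV

Using E = hc/λ: E₁ = 3.5721e-21 J, E₂ = 5.3500e-21 J.
|ΔE| = |3.5721e-21 − 5.3500e-21| = 1.78e-21 J = 11.1 meV.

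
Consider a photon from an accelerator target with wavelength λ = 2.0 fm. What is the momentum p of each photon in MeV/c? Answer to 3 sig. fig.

Convert to SI: λ = 2.0 fm = 2.0 × 10^-15 m.
Since p = h/λ for a photon, p = 3.313 × 10^-19 kg·m/s.
Converting to MeV/c: p = 619.9 MeV/c ≈ 620 MeV/c.

620 MeV/c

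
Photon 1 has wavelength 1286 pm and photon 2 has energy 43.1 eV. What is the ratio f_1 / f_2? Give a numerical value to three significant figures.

f_1 = 2.331e17 Hz (from wavelength = 1286 pm, via f = c/λ).
f_2 = 1.042e16 Hz (from energy = 43.1 eV, via f = E/h).
Ratio = 2.331e17 / 1.042e16 = 22.4.

22.4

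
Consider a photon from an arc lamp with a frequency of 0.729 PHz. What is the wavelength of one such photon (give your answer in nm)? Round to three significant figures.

(c = 2.99792458 × 10^8 m/s.)
In SI units: f = 0.729 PHz = 7.29 × 10^14 Hz.
For a photon λ = c/f, so λ = 4.112 × 10^-7 m.
Converting to nm: λ = 411.2 nm ≈ 411 nm.

411 nm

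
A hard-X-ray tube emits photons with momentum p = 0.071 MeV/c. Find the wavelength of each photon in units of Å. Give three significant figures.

0.175 Å

First convert: p = 0.071 MeV/c = 3.7944e-23 kg·m/s.
Apply λ = h/p: λ = 1.746e-11 m.
Converting to Å: λ = 0.1746 Å ≈ 0.175 Å.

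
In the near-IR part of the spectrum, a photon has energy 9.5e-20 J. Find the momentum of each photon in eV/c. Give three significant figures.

0.593 eV/c

(c = 2.99792458e8 m/s, 1 eV = 1.602176634e-19 J.)
Apply p = E/c: p = 3.169e-28 kg·m/s.
Converting to eV/c: p = 0.5929 eV/c ≈ 0.593 eV/c.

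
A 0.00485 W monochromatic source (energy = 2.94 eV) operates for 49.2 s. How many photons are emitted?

Total energy: E_total = P·t = 0.00485 × 49.2 = 0.2386 J.
Per-photon energy: E = 4.710 × 10^-19 J.
N = E_total / E_photon = 5.07 × 10^17.

5.07 × 10^17 photons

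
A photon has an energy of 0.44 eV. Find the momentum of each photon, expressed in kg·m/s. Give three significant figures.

2.35e-28 kg·m/s

Convert to SI: E = 0.44 eV = 7.0496e-20 J.
Apply p = E/c: p = 2.351e-28 kg·m/s.
So p ≈ 2.35e-28 kg·m/s.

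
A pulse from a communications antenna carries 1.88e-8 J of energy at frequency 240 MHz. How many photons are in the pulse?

1.18e17 photons

Per-photon energy: E = 1.590e-25 J (from frequency = 240 MHz).
N = E_total / E_photon = 1.88e-8 J / 1.590e-25 J = 1.18e17.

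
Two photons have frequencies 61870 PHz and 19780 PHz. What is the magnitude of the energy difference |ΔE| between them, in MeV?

Using E = hf: E₁ = 4.0995e-14 J, E₂ = 1.3106e-14 J.
|ΔE| = |4.0995e-14 − 1.3106e-14| = 2.79e-14 J = 0.174 MeV.

0.174 MeV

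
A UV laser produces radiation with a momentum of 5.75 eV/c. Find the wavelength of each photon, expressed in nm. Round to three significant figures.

216 nm

(h = 6.62607015e-34 J·s, c = 2.99792458e8 m/s, 1 eV = 1.602176634e-19 J.)
Convert to SI: p = 5.75 eV/c = 3.0730e-27 kg·m/s.
Since λ = h/p for a photon, λ = 2.156e-7 m.
Converting to nm: λ = 215.6 nm ≈ 216 nm.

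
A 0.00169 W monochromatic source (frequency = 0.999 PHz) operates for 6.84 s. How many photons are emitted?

1.75e16 photons

Total energy: E_total = P·t = 0.00169 × 6.84 = 0.01156 J.
Per-photon energy: E = 6.619e-19 J.
N = E_total / E_photon = 1.75e16.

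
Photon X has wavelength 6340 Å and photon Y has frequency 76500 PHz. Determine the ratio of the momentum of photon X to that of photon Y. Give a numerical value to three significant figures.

p_X = 1.045e-27 kg·m/s (from wavelength = 6340 Å, via p = h/λ).
p_Y = 1.691e-22 kg·m/s (from frequency = 76500 PHz, via p = hf/c).
Ratio = 1.045e-27 / 1.691e-22 = 6.18e-6.

6.18e-6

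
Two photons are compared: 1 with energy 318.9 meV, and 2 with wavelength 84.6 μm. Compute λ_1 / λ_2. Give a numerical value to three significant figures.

0.0460

λ_1 = 3.888e-6 m (from energy = 318.9 meV, via λ = hc/E).
λ_2 = 8.460e-5 m (from wavelength = 84.6 μm, via λ given directly).
Ratio = 3.888e-6 / 8.460e-5 = 0.0460.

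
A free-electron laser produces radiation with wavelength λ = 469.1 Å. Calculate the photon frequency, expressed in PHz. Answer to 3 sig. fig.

Use c = 2.99792458 × 10^8 m/s.
Convert to SI: λ = 469.1 Å = 4.691 × 10^-8 m.
Since f = c/λ for a photon, f = 6.391 × 10^15 Hz.
Converting to PHz: f = 6.391 PHz ≈ 6.39 PHz.

6.39 PHz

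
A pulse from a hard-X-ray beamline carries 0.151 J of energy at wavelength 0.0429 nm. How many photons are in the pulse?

Per-photon energy: E = 4.630 × 10^-15 J (from wavelength = 0.0429 nm).
N = E_total / E_photon = 0.151 J / 4.630 × 10^-15 J = 3.26 × 10^13.

3.26 × 10^13 photons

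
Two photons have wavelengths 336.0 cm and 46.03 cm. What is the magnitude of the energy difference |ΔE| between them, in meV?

2.32 × 10^-3 meV

Using E = hc/λ: E₁ = 5.9120 × 10^-26 J, E₂ = 4.3155 × 10^-25 J.
|ΔE| = |5.9120 × 10^-26 − 4.3155 × 10^-25| = 3.72 × 10^-25 J = 2.32 × 10^-3 meV.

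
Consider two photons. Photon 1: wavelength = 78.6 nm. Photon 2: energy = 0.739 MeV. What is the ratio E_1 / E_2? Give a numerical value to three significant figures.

2.13e-5

E_1 = 2.527e-18 J (from wavelength = 78.6 nm, via E = hc/λ).
E_2 = 1.184e-13 J (from energy = 0.739 MeV, via E given directly).
Ratio = 2.527e-18 / 1.184e-13 = 2.13e-5.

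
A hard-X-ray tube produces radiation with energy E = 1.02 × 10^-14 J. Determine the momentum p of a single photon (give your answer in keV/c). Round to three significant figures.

63.7 keV/c

Use c = 2.99792458 × 10^8 m/s, 1 eV = 1.602176634 × 10^-19 J.
The photon relation is p = E/c, giving p = 3.402 × 10^-23 kg·m/s.
Converting to keV/c: p = 63.66 keV/c ≈ 63.7 keV/c.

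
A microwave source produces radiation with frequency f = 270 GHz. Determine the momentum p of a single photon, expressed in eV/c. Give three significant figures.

1.12·10^-3 eV/c

Convert to SI: f = 270 GHz = 2.7·10^11 Hz.
Apply p = hf/c: p = 5.968·10^-31 kg·m/s.
Converting to eV/c: p = 0.001117 eV/c ≈ 1.12·10^-3 eV/c.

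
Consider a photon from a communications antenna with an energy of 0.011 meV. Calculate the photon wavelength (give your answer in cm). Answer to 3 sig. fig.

11.3 cm

Take h = 6.62607015 × 10^-34 J·s, c = 2.99792458 × 10^8 m/s, 1 eV = 1.602176634 × 10^-19 J.
Convert to SI: E = 0.011 meV = 1.7624 × 10^-24 J.
The photon relation is λ = hc/E, giving λ = 0.1127 m.
Converting to cm: λ = 11.27 cm ≈ 11.3 cm.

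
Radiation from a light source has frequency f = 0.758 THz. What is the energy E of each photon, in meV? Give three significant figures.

3.13 meV

Take h = 6.62607015 × 10^-34 J·s, 1 eV = 1.602176634 × 10^-19 J.
First convert: f = 0.758 THz = 7.58 × 10^11 Hz.
Since E = hf for a photon, E = 5.023 × 10^-22 J.
Converting to meV: E = 3.135 meV ≈ 3.13 meV.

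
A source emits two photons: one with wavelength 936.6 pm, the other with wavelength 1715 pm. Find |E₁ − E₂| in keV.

0.601 keV

Using E = hc/λ: E₁ = 2.1209e-16 J, E₂ = 1.1583e-16 J.
|ΔE| = |2.1209e-16 − 1.1583e-16| = 9.63e-17 J = 0.601 keV.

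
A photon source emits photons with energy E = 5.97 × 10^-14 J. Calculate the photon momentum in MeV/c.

0.373 MeV/c

Since p = E/c for a photon, p = 1.991 × 10^-22 kg·m/s.
Converting to MeV/c: p = 0.3726 MeV/c ≈ 0.373 MeV/c.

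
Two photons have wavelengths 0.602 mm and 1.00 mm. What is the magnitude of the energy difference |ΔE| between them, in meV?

0.820 meV

Using E = hc/λ: E₁ = 3.300 × 10^-22 J, E₂ = 1.986 × 10^-22 J.
|ΔE| = |3.300 × 10^-22 − 1.986 × 10^-22| = 1.31 × 10^-22 J = 0.820 meV.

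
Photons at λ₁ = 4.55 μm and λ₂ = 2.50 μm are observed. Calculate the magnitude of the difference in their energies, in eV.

Using E = hc/λ: E₁ = 4.366e-20 J, E₂ = 7.946e-20 J.
|ΔE| = |4.366e-20 − 7.946e-20| = 3.58e-20 J = 0.223 eV.

0.223 eV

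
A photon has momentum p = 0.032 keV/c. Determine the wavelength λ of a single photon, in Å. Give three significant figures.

Take h = 6.62607015 × 10^-34 J·s, c = 2.99792458 × 10^8 m/s, 1 eV = 1.602176634 × 10^-19 J.
First convert: p = 0.032 keV/c = 1.7102 × 10^-26 kg·m/s.
Since λ = h/p for a photon, λ = 3.875 × 10^-8 m.
Converting to Å: λ = 387.5 Å ≈ 387 Å.

387 Å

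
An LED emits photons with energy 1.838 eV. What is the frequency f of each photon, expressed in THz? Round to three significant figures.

444 THz

In SI units: E = 1.838 eV = 2.9448 × 10^-19 J.
Since f = E/h for a photon, f = 4.444 × 10^14 Hz.
Converting to THz: f = 444.4 THz ≈ 444 THz.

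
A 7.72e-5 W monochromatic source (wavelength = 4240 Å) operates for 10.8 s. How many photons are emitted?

1.78e15 photons

Total energy: E_total = P·t = 7.72e-5 × 10.8 = 8.338e-4 J.
Per-photon energy: E = 4.685e-19 J.
N = E_total / E_photon = 1.78e15.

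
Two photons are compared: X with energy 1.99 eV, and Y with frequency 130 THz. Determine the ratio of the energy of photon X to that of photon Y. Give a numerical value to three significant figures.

3.70

E_X = 3.188e-19 J (from energy = 1.99 eV, via E given directly).
E_Y = 8.614e-20 J (from frequency = 130 THz, via E = hf).
Ratio = 3.188e-19 / 8.614e-20 = 3.70.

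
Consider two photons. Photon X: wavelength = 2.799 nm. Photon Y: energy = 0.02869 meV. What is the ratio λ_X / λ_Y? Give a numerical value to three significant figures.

λ_X = 2.799 × 10^-9 m (from wavelength = 2.799 nm, via λ given directly).
λ_Y = 0.04322 m (from energy = 0.02869 meV, via λ = hc/E).
Ratio = 2.799 × 10^-9 / 0.04322 = 6.48 × 10^-8.

6.48 × 10^-8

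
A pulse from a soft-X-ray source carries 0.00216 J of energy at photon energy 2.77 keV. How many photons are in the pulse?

Per-photon energy: E = 4.438 × 10^-16 J (from energy = 2.77 keV).
N = E_total / E_photon = 0.00216 J / 4.438 × 10^-16 J = 4.87 × 10^12.

4.87 × 10^12 photons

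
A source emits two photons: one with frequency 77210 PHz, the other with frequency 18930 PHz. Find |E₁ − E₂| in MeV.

0.241 MeV

Using E = hf: E₁ = 5.1160 × 10^-14 J, E₂ = 1.2543 × 10^-14 J.
|ΔE| = |5.1160 × 10^-14 − 1.2543 × 10^-14| = 3.86 × 10^-14 J = 0.241 MeV.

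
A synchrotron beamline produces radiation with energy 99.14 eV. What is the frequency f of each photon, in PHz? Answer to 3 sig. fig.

Convert to SI: E = 99.14 eV = 1.5884e-17 J.
Since f = E/h for a photon, f = 2.397e16 Hz.
Converting to PHz: f = 23.97 PHz ≈ 24.0 PHz.

24.0 PHz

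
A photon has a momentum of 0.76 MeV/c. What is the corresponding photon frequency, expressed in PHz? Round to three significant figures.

1.84e5 PHz

First convert: p = 0.76 MeV/c = 4.0617e-22 kg·m/s.
Apply f = pc/h: f = 1.838e20 Hz.
Converting to PHz: f = 183800 PHz ≈ 1.84e5 PHz.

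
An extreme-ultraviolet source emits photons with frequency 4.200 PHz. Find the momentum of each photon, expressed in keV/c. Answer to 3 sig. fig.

Convert to SI: f = 4.200 PHz = 4.200·10^15 Hz.
For a photon p = hf/c, so p = 9.283·10^-27 kg·m/s.
Converting to keV/c: p = 0.01737 keV/c ≈ 0.0174 keV/c.

0.0174 keV/c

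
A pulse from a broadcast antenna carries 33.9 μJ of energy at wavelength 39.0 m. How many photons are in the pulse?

Per-photon energy: E = 5.093·10^-27 J (from wavelength = 39.0 m).
N = E_total / E_photon = 3.39·10^-5 J / 5.093·10^-27 J = 6.66·10^21.

6.66·10^21 photons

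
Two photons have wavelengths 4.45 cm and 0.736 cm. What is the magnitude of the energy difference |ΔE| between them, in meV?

Using E = hc/λ: E₁ = 4.464 × 10^-24 J, E₂ = 2.699 × 10^-23 J.
|ΔE| = |4.464 × 10^-24 − 2.699 × 10^-23| = 2.25 × 10^-23 J = 0.141 meV.

0.141 meV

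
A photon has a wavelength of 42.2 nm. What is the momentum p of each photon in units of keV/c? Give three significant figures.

Convert to SI: λ = 42.2 nm = 4.22 × 10^-8 m.
The photon relation is p = h/λ, giving p = 1.570 × 10^-26 kg·m/s.
Converting to keV/c: p = 0.02938 keV/c ≈ 0.0294 keV/c.

0.0294 keV/c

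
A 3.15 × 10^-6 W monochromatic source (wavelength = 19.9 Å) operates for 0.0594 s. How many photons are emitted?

Total energy: E_total = P·t = 3.15 × 10^-6 × 0.0594 = 1.871 × 10^-7 J.
Per-photon energy: E = 9.982 × 10^-17 J.
N = E_total / E_photon = 1.87 × 10^9.

1.87 × 10^9 photons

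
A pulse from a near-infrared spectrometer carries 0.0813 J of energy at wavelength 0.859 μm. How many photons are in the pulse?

Per-photon energy: E = 2.313e-19 J (from wavelength = 0.859 μm).
N = E_total / E_photon = 0.0813 J / 2.313e-19 J = 3.52e17.

3.52e17 photons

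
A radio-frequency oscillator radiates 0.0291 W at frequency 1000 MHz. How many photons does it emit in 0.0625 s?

2.74e21 photons

Total energy: E_total = P·t = 0.0291 × 0.0625 = 0.001819 J.
Per-photon energy: E = 6.626e-25 J.
N = E_total / E_photon = 2.74e21.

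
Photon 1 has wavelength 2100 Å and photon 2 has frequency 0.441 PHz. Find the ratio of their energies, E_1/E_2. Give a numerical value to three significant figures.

3.24

E_1 = 9.459·10^-19 J (from wavelength = 2100 Å, via E = hc/λ).
E_2 = 2.922·10^-19 J (from frequency = 0.441 PHz, via E = hf).
Ratio = 9.459·10^-19 / 2.922·10^-19 = 3.24.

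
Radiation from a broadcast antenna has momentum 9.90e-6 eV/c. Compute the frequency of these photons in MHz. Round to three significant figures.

Take h = 6.62607015e-34 J·s, c = 2.99792458e8 m/s, 1 eV = 1.602176634e-19 J.
Convert to SI: p = 9.90e-6 eV/c = 5.2908e-33 kg·m/s.
The photon relation is f = pc/h, giving f = 2.394e9 Hz.
Converting to MHz: f = 2394 MHz ≈ 2390 MHz.

2390 MHz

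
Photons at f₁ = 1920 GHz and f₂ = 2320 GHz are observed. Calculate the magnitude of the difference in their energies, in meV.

1.65 meV

Using E = hf: E₁ = 1.272 × 10^-21 J, E₂ = 1.537 × 10^-21 J.
|ΔE| = |1.272 × 10^-21 − 1.537 × 10^-21| = 2.65 × 10^-22 J = 1.65 meV.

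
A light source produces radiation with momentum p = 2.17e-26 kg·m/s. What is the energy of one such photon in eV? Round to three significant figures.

Apply E = pc: E = 6.505e-18 J.
Converting to eV: E = 40.60 eV ≈ 40.6 eV.

40.6 eV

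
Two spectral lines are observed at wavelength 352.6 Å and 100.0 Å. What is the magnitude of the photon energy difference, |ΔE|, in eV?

88.8 eV

Using E = hc/λ: E₁ = 5.6337 × 10^-18 J, E₂ = 1.9864 × 10^-17 J.
|ΔE| = |5.6337 × 10^-18 − 1.9864 × 10^-17| = 1.42 × 10^-17 J = 88.8 eV.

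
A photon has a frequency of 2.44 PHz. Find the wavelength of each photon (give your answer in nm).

Convert to SI: f = 2.44 PHz = 2.44e15 Hz.
Apply λ = c/f: λ = 1.229e-7 m.
Converting to nm: λ = 122.9 nm ≈ 123 nm.

123 nm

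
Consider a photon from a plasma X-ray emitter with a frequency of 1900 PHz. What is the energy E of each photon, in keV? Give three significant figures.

In SI units: f = 1900 PHz = 1.9 × 10^18 Hz.
For a photon E = hf, so E = 1.259 × 10^-15 J.
Converting to keV: E = 7.858 keV ≈ 7.86 keV.

7.86 keV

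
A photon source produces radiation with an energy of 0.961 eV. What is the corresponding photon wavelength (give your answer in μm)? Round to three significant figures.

(h = 6.62607015e-34 J·s, c = 2.99792458e8 m/s, 1 eV = 1.602176634e-19 J.)
First convert: E = 0.961 eV = 1.5397e-19 J.
The photon relation is λ = hc/E, giving λ = 1.290e-6 m.
Converting to μm: λ = 1.290 μm ≈ 1.29 μm.

1.29 μm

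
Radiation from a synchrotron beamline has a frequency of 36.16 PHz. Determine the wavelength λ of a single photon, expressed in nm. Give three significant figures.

In SI units: f = 36.16 PHz = 3.616e16 Hz.
Apply λ = c/f: λ = 8.291e-9 m.
Converting to nm: λ = 8.291 nm ≈ 8.29 nm.

8.29 nm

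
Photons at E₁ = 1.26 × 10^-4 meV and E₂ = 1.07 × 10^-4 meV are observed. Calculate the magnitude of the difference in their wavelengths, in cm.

175 cm

Using λ = hc/E: λ₁ = 9.840 m, λ₂ = 11.59 m.
|Δλ| = |9.840 − 11.59| = 1.75 m = 175 cm.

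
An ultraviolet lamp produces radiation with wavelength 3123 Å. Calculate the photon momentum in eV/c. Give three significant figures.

In SI units: λ = 3123 Å = 3.123 × 10^-7 m.
Apply p = h/λ: p = 2.122 × 10^-27 kg·m/s.
Converting to eV/c: p = 3.970 eV/c ≈ 3.97 eV/c.

3.97 eV/c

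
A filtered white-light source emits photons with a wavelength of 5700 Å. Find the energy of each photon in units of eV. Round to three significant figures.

2.18 eV

Take h = 6.62607015e-34 J·s, c = 2.99792458e8 m/s, 1 eV = 1.602176634e-19 J.
First convert: λ = 5700 Å = 5.7e-7 m.
For a photon E = hc/λ, so E = 3.485e-19 J.
Converting to eV: E = 2.175 eV ≈ 2.18 eV.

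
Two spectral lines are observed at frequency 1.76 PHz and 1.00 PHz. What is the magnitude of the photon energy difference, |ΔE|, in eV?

Using E = hf: E₁ = 1.166e-18 J, E₂ = 6.626e-19 J.
|ΔE| = |1.166e-18 − 6.626e-19| = 5.04e-19 J = 3.14 eV.

3.14 eV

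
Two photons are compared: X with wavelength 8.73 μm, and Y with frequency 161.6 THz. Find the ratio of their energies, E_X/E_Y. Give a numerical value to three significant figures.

E_X = 2.275e-20 J (from wavelength = 8.73 μm, via E = hc/λ).
E_Y = 1.071e-19 J (from frequency = 161.6 THz, via E = hf).
Ratio = 2.275e-20 / 1.071e-19 = 0.213.

0.213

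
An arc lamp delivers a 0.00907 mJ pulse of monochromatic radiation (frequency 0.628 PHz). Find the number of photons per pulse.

2.18e13 photons

Per-photon energy: E = 4.161e-19 J (from frequency = 0.628 PHz).
N = E_total / E_photon = 9.07e-6 J / 4.161e-19 J = 2.18e13.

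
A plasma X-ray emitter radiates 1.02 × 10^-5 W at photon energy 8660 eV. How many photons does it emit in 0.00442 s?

Total energy: E_total = P·t = 1.02 × 10^-5 × 0.00442 = 4.508 × 10^-8 J.
Per-photon energy: E = 1.387 × 10^-15 J.
N = E_total / E_photon = 3.25 × 10^7.

3.25 × 10^7 photons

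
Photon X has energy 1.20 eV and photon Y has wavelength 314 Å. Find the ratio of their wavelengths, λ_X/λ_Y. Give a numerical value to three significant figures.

λ_X = 1.033 × 10^-6 m (from energy = 1.20 eV, via λ = hc/E).
λ_Y = 3.140 × 10^-8 m (from wavelength = 314 Å, via λ given directly).
Ratio = 1.033 × 10^-6 / 3.140 × 10^-8 = 32.9.

32.9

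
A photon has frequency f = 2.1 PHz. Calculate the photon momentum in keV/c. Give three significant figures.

Use h = 6.62607015 × 10^-34 J·s, c = 2.99792458 × 10^8 m/s, 1 eV = 1.602176634 × 10^-19 J.
In SI units: f = 2.1 PHz = 2.1 × 10^15 Hz.
Since p = hf/c for a photon, p = 4.641 × 10^-27 kg·m/s.
Converting to keV/c: p = 0.008685 keV/c ≈ 8.68 × 10^-3 keV/c.

8.68 × 10^-3 keV/c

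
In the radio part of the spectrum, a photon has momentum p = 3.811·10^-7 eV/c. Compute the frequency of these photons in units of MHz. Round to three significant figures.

92.1 MHz

Convert to SI: p = 3.811·10^-7 eV/c = 2.0367·10^-34 kg·m/s.
Apply f = pc/h: f = 9.215·10^7 Hz.
Converting to MHz: f = 92.15 MHz ≈ 92.1 MHz.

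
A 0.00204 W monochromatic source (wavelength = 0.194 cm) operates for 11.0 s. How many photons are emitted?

2.19e20 photons

Total energy: E_total = P·t = 0.00204 × 11.0 = 0.02244 J.
Per-photon energy: E = 1.024e-22 J.
N = E_total / E_photon = 2.19e20.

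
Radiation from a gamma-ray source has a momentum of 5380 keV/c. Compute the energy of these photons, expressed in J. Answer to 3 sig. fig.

8.62e-13 J

In SI units: p = 5380 keV/c = 2.8752e-21 kg·m/s.
Since E = pc for a photon, E = 8.620e-13 J.
So E ≈ 8.62e-13 J.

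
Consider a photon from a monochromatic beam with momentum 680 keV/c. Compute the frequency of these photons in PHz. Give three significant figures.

1.64 × 10^5 PHz

Take h = 6.62607015 × 10^-34 J·s, c = 2.99792458 × 10^8 m/s, 1 eV = 1.602176634 × 10^-19 J.
In SI units: p = 680 keV/c = 3.6341 × 10^-22 kg·m/s.
Since f = pc/h for a photon, f = 1.644 × 10^20 Hz.
Converting to PHz: f = 164400 PHz ≈ 1.64 × 10^5 PHz.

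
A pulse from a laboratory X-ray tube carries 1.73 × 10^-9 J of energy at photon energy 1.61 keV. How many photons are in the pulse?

Per-photon energy: E = 2.580 × 10^-16 J (from energy = 1.61 keV).
N = E_total / E_photon = 1.73 × 10^-9 J / 2.580 × 10^-16 J = 6.71 × 10^6.

6.71 × 10^6 photons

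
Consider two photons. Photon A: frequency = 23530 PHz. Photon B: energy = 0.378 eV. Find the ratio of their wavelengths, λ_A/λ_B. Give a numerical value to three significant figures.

λ_A = 1.274 × 10^-11 m (from frequency = 23530 PHz, via λ = c/f).
λ_B = 3.280 × 10^-6 m (from energy = 0.378 eV, via λ = hc/E).
Ratio = 1.274 × 10^-11 / 3.280 × 10^-6 = 3.88 × 10^-6.

3.88 × 10^-6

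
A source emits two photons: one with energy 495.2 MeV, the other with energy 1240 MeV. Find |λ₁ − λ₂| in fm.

1.50 fm

Using λ = hc/E: λ₁ = 2.5037e-15 m, λ₂ = 9.9987e-16 m.
|Δλ| = |2.5037e-15 − 9.9987e-16| = 1.50e-15 m = 1.50 fm.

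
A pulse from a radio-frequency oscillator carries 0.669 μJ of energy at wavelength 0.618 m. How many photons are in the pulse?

2.08e18 photons

Per-photon energy: E = 3.214e-25 J (from wavelength = 0.618 m).
N = E_total / E_photon = 6.69e-7 J / 3.214e-25 J = 2.08e18.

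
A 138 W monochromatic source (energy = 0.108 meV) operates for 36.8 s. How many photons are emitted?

2.93 × 10^26 photons

Total energy: E_total = P·t = 138 × 36.8 = 5078 J.
Per-photon energy: E = 1.730 × 10^-23 J.
N = E_total / E_photon = 2.93 × 10^26.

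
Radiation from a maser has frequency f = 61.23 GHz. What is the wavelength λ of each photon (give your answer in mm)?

Convert to SI: f = 61.23 GHz = 6.123 × 10^10 Hz.
Since λ = c/f for a photon, λ = 0.004896 m.
Converting to mm: λ = 4.896 mm ≈ 4.90 mm.

4.90 mm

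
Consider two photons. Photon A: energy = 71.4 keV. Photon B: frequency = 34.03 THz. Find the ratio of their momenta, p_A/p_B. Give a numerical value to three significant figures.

p_A = 3.816 × 10^-23 kg·m/s (from energy = 71.4 keV, via p = E/c).
p_B = 7.521 × 10^-29 kg·m/s (from frequency = 34.03 THz, via p = hf/c).
Ratio = 3.816 × 10^-23 / 7.521 × 10^-29 = 5.07 × 10^5.

5.07 × 10^5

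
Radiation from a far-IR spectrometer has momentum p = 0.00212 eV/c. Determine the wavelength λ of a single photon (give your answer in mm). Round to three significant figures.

Use h = 6.62607015e-34 J·s, c = 2.99792458e8 m/s, 1 eV = 1.602176634e-19 J.
Convert to SI: p = 0.00212 eV/c = 1.1330e-30 kg·m/s.
Apply λ = h/p: λ = 5.848e-4 m.
Converting to mm: λ = 0.5848 mm ≈ 0.585 mm.

0.585 mm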